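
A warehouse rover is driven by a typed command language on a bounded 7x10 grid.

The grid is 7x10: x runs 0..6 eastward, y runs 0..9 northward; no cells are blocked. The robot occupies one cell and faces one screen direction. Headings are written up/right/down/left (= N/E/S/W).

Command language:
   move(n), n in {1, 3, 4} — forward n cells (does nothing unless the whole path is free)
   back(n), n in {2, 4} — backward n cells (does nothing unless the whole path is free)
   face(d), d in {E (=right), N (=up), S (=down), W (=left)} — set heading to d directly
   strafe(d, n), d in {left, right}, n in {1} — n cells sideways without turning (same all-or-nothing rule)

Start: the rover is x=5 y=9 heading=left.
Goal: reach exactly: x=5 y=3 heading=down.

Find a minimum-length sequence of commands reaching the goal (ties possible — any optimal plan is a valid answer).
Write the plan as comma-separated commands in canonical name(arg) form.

face(S), move(3), move(3)

initial: x=5 y=9 heading=left
1. face(S) → x=5 y=9 heading=down
2. move(3) → x=5 y=6 heading=down
3. move(3) → x=5 y=3 heading=down
nothing shorter than 3 reaches the goal.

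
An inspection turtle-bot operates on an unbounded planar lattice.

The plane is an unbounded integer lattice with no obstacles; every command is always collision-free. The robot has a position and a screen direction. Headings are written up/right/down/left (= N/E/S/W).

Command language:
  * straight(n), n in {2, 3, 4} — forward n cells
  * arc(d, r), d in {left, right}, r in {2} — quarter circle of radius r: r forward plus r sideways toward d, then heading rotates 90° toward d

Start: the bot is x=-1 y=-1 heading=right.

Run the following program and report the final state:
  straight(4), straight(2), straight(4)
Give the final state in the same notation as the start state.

t0: x=-1 y=-1 heading=right
step 1 (straight(4)): x=3 y=-1 heading=right
step 2 (straight(2)): x=5 y=-1 heading=right
step 3 (straight(4)): x=9 y=-1 heading=right

x=9 y=-1 heading=right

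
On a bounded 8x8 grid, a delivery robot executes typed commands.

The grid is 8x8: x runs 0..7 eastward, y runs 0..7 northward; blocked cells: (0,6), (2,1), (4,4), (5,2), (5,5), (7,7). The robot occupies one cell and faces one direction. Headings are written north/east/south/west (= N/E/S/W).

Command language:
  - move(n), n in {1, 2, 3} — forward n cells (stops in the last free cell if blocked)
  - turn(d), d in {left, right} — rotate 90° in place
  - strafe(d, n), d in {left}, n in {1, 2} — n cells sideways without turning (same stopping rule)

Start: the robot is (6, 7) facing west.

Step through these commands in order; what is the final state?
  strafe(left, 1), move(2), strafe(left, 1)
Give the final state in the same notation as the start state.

t0: (6, 7) facing west
t=1 strafe(left, 1) ⇒ (6, 6) facing west
t=2 move(2) ⇒ (4, 6) facing west
t=3 strafe(left, 1) ⇒ (4, 5) facing west

(4, 5) facing west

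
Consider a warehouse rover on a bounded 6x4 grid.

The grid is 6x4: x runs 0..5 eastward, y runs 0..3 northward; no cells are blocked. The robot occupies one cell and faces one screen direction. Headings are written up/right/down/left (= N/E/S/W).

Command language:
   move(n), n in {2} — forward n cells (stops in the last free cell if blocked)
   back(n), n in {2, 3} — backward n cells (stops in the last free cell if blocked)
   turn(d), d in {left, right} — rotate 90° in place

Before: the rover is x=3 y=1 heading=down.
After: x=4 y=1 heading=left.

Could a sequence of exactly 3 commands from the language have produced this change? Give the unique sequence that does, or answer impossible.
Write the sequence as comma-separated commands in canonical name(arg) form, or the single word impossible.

turn(right), move(2), back(3)

key: running back(3) before turn(right) would end elsewhere — order is forced
initial: x=3 y=1 heading=down
step 1 (turn(right)): x=3 y=1 heading=left
step 2 (move(2)): x=1 y=1 heading=left
step 3 (back(3)): x=4 y=1 heading=left
no other 3-command option fits: unique.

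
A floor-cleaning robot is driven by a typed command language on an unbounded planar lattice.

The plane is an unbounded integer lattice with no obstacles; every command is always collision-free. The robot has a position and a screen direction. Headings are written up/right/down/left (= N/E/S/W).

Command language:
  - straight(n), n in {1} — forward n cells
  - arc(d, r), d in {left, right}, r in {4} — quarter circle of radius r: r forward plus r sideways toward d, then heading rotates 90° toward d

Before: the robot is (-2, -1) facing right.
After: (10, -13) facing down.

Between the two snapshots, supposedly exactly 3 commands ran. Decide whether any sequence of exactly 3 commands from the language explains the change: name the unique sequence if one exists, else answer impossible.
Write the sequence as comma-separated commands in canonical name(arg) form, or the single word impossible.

key: cell and facing (now S) both changed — the 3 commands mix motion and turning
begin: (-2, -1) facing right
step 1 (arc(right, 4)): (2, -5) facing down
step 2 (arc(left, 4)): (6, -9) facing right
step 3 (arc(right, 4)): (10, -13) facing down
no other 3-command option fits: unique.

arc(right, 4), arc(left, 4), arc(right, 4)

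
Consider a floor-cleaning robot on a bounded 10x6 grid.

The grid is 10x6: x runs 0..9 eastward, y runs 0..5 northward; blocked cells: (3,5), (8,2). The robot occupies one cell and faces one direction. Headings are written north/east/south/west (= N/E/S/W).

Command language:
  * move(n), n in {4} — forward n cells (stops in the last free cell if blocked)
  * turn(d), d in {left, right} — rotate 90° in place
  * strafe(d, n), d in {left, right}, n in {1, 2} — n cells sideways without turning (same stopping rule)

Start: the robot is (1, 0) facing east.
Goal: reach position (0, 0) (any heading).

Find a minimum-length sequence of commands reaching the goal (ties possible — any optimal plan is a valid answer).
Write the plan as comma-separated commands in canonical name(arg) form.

turn(left), strafe(left, 1)

start: (1, 0) facing east
1. turn(left) → (1, 0) facing north
2. strafe(left, 1) → (0, 0) facing north
shorter routes all fall short; 2 is best.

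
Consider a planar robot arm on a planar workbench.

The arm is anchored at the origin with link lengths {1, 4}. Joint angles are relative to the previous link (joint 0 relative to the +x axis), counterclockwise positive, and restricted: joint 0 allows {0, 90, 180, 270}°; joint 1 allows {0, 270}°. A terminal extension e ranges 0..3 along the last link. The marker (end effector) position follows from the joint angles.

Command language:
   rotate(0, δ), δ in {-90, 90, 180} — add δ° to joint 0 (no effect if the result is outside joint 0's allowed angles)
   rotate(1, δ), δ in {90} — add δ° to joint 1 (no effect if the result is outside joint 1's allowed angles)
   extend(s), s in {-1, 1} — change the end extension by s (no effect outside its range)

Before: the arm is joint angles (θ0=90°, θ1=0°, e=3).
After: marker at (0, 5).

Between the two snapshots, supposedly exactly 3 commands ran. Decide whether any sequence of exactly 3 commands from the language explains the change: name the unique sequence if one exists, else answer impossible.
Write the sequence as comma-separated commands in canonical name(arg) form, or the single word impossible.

extend(-1), extend(-1), extend(-1)

begin: joint angles (θ0=90°, θ1=0°, e=3)
step 1 (extend(-1)): joint angles (θ0=90°, θ1=0°, e=2)
step 2 (extend(-1)): joint angles (θ0=90°, θ1=0°, e=1)
step 3 (extend(-1)): joint angles (θ0=90°, θ1=0°, e=0)
no rival 3-sequence matches.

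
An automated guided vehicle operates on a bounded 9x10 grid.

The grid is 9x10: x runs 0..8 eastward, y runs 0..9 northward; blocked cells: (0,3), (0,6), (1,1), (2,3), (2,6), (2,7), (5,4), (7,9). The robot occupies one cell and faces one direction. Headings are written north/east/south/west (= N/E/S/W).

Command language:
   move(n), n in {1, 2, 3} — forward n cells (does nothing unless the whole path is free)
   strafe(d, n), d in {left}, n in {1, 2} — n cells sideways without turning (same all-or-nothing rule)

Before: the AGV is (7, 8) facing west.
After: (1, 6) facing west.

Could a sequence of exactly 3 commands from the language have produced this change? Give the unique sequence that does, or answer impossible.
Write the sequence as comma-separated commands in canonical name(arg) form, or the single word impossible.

move(3), move(3), strafe(left, 2)

key: running strafe(left, 2) before move(3) would end elsewhere — order is forced
begin: (7, 8) facing west
[1] after move(3): (4, 8) facing west
[2] after move(3): (1, 8) facing west
[3] after strafe(left, 2): (1, 6) facing west
no other 3-command option fits: unique.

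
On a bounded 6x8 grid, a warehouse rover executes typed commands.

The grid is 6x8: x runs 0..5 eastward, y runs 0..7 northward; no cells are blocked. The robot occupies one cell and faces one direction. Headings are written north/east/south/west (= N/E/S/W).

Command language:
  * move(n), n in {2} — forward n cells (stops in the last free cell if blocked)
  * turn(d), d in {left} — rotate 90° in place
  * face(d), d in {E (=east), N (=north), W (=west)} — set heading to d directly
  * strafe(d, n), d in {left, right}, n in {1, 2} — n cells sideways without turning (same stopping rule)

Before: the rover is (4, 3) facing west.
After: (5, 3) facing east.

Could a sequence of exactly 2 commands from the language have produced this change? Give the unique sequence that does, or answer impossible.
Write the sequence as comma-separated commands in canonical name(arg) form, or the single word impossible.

key: move(2) runs into the grid edge before its full distance
start: (4, 3) facing west
step 1 (face(E)): (4, 3) facing east
step 2 (move(2)): (5, 3) facing east
no rival 2-sequence matches.

face(E), move(2)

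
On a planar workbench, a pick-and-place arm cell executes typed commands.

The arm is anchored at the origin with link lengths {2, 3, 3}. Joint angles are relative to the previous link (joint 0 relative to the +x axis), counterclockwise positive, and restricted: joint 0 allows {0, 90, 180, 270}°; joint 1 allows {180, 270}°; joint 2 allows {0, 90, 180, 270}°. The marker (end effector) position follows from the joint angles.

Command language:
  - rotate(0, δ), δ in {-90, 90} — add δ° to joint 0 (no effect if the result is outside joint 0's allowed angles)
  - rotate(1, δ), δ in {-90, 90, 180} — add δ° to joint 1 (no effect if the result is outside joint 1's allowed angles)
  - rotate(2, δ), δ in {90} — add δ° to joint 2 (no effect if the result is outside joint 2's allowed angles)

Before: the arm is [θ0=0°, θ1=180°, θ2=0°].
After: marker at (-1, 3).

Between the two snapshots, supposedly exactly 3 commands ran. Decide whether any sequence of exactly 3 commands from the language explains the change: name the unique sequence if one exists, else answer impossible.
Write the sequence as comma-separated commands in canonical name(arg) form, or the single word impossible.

initial: [θ0=0°, θ1=180°, θ2=0°]
t=1 rotate(2, 90) ⇒ [θ0=0°, θ1=180°, θ2=90°]
t=2 rotate(2, 90) ⇒ [θ0=0°, θ1=180°, θ2=180°]
t=3 rotate(2, 90) ⇒ [θ0=0°, θ1=180°, θ2=270°]
no rival 3-sequence matches.

rotate(2, 90), rotate(2, 90), rotate(2, 90)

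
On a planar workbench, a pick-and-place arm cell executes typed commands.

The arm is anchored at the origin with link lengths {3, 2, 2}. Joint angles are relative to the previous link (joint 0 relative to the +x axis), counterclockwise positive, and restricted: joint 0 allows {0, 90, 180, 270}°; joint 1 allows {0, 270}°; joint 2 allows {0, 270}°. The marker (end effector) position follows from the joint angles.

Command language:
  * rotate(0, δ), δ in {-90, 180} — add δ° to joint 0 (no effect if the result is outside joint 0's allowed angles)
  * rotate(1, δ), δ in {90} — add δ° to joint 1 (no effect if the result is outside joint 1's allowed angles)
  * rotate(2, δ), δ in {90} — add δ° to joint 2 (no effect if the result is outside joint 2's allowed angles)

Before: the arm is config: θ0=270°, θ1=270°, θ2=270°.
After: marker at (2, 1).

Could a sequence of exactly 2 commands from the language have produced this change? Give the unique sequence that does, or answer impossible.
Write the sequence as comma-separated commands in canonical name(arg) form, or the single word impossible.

start: config: θ0=270°, θ1=270°, θ2=270°
t=1 rotate(0, -90) ⇒ config: θ0=180°, θ1=270°, θ2=270°
t=2 rotate(0, -90) ⇒ config: θ0=90°, θ1=270°, θ2=270°
all 16 alternatives checked — unique.

rotate(0, -90), rotate(0, -90)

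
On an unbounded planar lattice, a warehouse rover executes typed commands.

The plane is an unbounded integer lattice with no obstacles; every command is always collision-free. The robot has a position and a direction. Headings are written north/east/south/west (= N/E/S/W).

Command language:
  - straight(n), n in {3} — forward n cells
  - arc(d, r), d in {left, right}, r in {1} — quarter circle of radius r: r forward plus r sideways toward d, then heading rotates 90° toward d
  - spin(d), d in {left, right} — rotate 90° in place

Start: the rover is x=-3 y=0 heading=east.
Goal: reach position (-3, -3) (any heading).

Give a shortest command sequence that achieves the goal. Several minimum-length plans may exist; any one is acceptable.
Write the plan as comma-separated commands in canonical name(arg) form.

spin(right), straight(3)

t0: x=-3 y=0 heading=east
t=1 spin(right) ⇒ x=-3 y=0 heading=south
t=2 straight(3) ⇒ x=-3 y=-3 heading=south
shorter routes all fall short; 2 is best.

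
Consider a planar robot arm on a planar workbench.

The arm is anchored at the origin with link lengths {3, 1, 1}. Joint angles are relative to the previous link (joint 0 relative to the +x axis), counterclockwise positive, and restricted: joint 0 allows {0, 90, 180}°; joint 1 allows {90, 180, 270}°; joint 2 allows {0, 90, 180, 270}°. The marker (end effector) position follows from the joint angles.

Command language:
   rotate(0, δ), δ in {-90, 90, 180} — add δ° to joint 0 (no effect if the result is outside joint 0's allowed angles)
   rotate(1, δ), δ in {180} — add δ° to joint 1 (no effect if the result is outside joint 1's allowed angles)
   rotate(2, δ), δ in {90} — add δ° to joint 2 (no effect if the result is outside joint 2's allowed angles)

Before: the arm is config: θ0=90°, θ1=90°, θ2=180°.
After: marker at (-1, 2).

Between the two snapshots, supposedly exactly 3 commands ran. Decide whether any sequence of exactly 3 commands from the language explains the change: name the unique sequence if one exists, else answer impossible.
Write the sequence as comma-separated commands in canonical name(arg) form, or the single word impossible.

rotate(2, 90), rotate(2, 90), rotate(2, 90)

t0: config: θ0=90°, θ1=90°, θ2=180°
t=1 rotate(2, 90) ⇒ config: θ0=90°, θ1=90°, θ2=270°
t=2 rotate(2, 90) ⇒ config: θ0=90°, θ1=90°, θ2=0°
t=3 rotate(2, 90) ⇒ config: θ0=90°, θ1=90°, θ2=90°
no other 3-command option fits: unique.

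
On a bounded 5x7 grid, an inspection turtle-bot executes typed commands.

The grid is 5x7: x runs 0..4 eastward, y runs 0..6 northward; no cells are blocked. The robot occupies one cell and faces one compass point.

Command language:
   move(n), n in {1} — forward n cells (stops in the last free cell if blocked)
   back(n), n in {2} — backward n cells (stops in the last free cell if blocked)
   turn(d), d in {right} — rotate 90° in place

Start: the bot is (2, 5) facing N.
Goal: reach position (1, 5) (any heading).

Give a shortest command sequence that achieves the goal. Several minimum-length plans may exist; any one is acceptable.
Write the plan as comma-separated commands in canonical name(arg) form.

turn(right), move(1), back(2)

initial: (2, 5) facing N
1. turn(right) → (2, 5) facing E
2. move(1) → (3, 5) facing E
3. back(2) → (1, 5) facing E
minimal: 3 command(s), checked below 3.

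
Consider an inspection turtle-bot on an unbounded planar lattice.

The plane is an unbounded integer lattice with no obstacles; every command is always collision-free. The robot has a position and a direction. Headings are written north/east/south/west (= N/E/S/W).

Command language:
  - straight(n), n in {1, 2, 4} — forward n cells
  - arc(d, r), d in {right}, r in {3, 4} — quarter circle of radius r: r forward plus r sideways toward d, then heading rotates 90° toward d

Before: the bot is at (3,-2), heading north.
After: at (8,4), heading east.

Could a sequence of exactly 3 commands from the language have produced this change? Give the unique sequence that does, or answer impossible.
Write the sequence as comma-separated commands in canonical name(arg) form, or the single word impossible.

straight(2), arc(right, 4), straight(1)

key: position moved to (8,4) AND the heading swung to E — translation plus rotation needed
t0: at (3,-2), heading north
[1] after straight(2): at (3,0), heading north
[2] after arc(right, 4): at (7,4), heading east
[3] after straight(1): at (8,4), heading east
no other 3-command option fits: unique.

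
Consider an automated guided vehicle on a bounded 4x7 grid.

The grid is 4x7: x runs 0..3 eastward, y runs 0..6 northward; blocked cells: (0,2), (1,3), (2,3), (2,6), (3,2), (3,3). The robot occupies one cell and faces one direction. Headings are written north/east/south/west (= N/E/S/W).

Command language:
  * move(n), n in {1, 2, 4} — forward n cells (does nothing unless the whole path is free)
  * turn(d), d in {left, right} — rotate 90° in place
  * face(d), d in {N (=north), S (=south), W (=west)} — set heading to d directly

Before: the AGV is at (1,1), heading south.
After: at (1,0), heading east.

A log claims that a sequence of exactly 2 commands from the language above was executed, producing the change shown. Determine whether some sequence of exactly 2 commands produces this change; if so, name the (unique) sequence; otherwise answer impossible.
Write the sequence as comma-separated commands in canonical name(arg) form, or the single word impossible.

key: running turn(left) before move(1) would end elsewhere — order is forced
from: at (1,1), heading south
1. move(1) → at (1,0), heading south
2. turn(left) → at (1,0), heading east
all 64 alternatives checked — unique.

move(1), turn(left)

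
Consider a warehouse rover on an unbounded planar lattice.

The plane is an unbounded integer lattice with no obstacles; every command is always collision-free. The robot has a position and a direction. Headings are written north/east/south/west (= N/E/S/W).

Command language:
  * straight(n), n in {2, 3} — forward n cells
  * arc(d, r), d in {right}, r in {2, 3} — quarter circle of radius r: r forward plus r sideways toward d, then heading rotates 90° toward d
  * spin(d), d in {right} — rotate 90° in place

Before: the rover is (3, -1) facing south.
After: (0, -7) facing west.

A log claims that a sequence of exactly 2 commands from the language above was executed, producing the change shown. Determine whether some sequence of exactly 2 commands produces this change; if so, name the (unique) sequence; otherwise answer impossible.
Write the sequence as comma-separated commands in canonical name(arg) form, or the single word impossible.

straight(3), arc(right, 3)

key: position moved to (0,-7) AND the heading swung to W — translation plus rotation needed
t0: (3, -1) facing south
step 1 (straight(3)): (3, -4) facing south
step 2 (arc(right, 3)): (0, -7) facing west
no rival 2-sequence matches.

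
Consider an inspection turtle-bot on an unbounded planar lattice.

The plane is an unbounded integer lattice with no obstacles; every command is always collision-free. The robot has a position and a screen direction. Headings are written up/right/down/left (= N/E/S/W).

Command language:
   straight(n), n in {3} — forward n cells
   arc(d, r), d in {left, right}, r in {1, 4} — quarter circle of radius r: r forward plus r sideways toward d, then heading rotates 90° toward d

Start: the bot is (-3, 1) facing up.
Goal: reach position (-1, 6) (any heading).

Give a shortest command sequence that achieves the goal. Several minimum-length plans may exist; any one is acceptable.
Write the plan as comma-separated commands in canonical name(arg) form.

straight(3), arc(right, 1), arc(left, 1)

from: (-3, 1) facing up
t=1 straight(3) ⇒ (-3, 4) facing up
t=2 arc(right, 1) ⇒ (-2, 5) facing right
t=3 arc(left, 1) ⇒ (-1, 6) facing up
minimal: 3 command(s), checked below 3.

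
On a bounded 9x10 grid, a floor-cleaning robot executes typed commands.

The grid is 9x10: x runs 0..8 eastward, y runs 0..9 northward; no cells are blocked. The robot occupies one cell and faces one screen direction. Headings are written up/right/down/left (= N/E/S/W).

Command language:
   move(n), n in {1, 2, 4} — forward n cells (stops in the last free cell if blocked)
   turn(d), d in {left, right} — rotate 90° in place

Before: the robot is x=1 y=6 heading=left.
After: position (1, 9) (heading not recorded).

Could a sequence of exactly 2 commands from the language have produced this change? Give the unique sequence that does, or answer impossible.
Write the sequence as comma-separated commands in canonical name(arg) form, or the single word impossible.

key: move(4) runs into the grid edge before its full distance
from: x=1 y=6 heading=left
step 1 (turn(right)): x=1 y=6 heading=up
step 2 (move(4)): x=1 y=9 heading=up
uniquely the one of 25 2-step routes that fits.

turn(right), move(4)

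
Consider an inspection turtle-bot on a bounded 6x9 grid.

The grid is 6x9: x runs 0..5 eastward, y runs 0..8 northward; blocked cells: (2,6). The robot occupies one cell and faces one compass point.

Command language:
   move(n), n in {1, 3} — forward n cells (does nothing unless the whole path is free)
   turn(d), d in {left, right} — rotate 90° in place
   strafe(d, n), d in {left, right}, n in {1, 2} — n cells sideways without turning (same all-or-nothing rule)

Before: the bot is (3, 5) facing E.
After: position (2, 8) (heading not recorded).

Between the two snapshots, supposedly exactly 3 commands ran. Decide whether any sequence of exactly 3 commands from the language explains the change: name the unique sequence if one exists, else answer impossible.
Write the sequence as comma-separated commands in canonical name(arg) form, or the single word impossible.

key: order matters: swapping turn(left) and strafe(left, 1) lands elsewhere
initial: (3, 5) facing E
step 1 (turn(left)): (3, 5) facing N
step 2 (move(3)): (3, 8) facing N
step 3 (strafe(left, 1)): (2, 8) facing N
uniquely the one of 512 3-step routes that fits.

turn(left), move(3), strafe(left, 1)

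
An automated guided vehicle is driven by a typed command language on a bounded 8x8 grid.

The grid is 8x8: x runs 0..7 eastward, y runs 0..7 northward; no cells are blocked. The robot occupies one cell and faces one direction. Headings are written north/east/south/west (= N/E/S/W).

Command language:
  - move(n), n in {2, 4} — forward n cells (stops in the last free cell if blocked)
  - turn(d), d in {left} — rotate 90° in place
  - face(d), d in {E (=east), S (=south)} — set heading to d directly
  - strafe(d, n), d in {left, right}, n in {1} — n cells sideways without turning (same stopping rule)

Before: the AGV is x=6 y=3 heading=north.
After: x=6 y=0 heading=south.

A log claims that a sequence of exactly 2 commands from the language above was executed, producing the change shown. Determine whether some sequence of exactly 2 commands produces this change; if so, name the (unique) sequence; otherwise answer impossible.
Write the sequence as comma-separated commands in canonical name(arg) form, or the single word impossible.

key: cell and facing (now S) both changed — the 2 commands mix motion and turning
start: x=6 y=3 heading=north
t=1 face(S) ⇒ x=6 y=3 heading=south
t=2 move(4) ⇒ x=6 y=0 heading=south
no other 2-command option fits: unique.

face(S), move(4)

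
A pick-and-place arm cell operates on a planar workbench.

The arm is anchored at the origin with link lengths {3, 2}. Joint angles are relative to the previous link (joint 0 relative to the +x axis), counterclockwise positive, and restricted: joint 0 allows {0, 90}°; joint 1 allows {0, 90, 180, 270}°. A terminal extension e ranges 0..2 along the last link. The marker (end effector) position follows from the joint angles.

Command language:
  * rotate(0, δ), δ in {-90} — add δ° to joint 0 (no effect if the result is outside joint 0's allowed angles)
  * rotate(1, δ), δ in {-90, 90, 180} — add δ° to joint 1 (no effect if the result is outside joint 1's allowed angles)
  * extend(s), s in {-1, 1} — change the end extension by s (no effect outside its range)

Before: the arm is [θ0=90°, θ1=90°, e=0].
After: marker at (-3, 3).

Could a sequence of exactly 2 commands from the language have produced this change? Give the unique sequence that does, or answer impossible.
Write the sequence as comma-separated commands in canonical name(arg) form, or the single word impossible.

extend(-1), extend(1)

key: order matters: swapping extend(-1) and extend(1) lands elsewhere
from: [θ0=90°, θ1=90°, e=0]
t=1 extend(-1) ⇒ [θ0=90°, θ1=90°, e=0]
t=2 extend(1) ⇒ [θ0=90°, θ1=90°, e=1]
no other 2-command option fits: unique.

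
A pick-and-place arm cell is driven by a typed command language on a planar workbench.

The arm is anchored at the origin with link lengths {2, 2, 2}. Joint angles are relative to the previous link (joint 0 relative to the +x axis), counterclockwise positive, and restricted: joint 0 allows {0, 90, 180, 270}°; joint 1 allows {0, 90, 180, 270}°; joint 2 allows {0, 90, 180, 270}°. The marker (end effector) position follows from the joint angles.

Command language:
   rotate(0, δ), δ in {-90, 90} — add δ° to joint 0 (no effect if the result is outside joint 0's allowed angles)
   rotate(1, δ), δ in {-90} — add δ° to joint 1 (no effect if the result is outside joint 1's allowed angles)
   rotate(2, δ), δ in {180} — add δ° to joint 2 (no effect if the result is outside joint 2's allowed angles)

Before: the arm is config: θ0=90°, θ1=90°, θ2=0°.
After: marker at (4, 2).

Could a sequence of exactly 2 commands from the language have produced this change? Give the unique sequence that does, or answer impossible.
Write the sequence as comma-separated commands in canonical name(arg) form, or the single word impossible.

rotate(1, -90), rotate(1, -90)

begin: config: θ0=90°, θ1=90°, θ2=0°
[1] after rotate(1, -90): config: θ0=90°, θ1=0°, θ2=0°
[2] after rotate(1, -90): config: θ0=90°, θ1=270°, θ2=0°
all 16 alternatives checked — unique.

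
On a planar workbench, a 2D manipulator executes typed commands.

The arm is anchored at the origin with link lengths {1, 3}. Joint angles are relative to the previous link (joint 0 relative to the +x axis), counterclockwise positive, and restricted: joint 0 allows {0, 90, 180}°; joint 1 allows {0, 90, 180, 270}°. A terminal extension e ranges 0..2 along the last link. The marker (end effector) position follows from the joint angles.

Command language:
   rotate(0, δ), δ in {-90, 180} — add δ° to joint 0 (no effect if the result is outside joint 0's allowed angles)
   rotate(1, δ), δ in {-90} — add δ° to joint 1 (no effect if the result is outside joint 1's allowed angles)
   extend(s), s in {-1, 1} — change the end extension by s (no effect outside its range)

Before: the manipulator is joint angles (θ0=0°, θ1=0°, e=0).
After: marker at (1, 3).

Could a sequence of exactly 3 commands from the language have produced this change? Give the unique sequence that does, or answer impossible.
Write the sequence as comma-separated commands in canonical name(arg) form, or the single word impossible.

rotate(1, -90), rotate(1, -90), rotate(1, -90)

start: joint angles (θ0=0°, θ1=0°, e=0)
t=1 rotate(1, -90) ⇒ joint angles (θ0=0°, θ1=270°, e=0)
t=2 rotate(1, -90) ⇒ joint angles (θ0=0°, θ1=180°, e=0)
t=3 rotate(1, -90) ⇒ joint angles (θ0=0°, θ1=90°, e=0)
no other 3-command option fits: unique.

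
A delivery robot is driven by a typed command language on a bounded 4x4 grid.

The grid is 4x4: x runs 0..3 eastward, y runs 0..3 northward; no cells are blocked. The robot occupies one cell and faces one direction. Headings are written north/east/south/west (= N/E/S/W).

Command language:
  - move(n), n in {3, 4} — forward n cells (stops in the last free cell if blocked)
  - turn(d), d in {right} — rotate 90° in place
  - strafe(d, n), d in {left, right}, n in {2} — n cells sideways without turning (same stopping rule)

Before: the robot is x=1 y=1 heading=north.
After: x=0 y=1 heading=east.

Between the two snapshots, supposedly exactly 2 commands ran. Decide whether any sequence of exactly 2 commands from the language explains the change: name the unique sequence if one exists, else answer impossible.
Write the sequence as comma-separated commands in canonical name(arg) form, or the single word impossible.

key: position moved to (0,1) AND the heading swung to E — translation plus rotation needed
begin: x=1 y=1 heading=north
t=1 strafe(left, 2) ⇒ x=0 y=1 heading=north
t=2 turn(right) ⇒ x=0 y=1 heading=east
uniquely the one of 25 2-step routes that fits.

strafe(left, 2), turn(right)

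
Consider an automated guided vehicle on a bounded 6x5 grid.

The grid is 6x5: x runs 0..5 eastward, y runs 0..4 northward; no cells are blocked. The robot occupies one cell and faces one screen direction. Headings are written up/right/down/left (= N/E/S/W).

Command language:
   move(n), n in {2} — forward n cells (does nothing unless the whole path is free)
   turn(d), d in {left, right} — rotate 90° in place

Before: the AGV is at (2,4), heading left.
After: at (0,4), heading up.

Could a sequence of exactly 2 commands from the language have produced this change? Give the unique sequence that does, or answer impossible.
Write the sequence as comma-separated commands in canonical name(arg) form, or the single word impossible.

key: position moved to (0,4) AND the heading swung to N — translation plus rotation needed
begin: at (2,4), heading left
1. move(2) → at (0,4), heading left
2. turn(right) → at (0,4), heading up
no other 2-command option fits: unique.

move(2), turn(right)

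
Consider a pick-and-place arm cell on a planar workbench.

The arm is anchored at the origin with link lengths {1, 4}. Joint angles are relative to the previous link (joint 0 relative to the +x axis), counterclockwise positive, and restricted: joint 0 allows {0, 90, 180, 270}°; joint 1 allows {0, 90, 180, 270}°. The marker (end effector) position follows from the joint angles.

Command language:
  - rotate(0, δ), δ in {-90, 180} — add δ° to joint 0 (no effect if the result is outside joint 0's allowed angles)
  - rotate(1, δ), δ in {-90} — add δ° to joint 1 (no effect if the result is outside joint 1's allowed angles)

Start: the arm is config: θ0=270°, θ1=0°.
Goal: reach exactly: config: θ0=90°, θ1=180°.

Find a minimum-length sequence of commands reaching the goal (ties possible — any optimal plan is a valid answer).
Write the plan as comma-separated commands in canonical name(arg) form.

rotate(0, 180), rotate(1, -90), rotate(1, -90)

start: config: θ0=270°, θ1=0°
1. rotate(0, 180) → config: θ0=90°, θ1=0°
2. rotate(1, -90) → config: θ0=90°, θ1=270°
3. rotate(1, -90) → config: θ0=90°, θ1=180°
no 2-step plan works, so 3 is optimal.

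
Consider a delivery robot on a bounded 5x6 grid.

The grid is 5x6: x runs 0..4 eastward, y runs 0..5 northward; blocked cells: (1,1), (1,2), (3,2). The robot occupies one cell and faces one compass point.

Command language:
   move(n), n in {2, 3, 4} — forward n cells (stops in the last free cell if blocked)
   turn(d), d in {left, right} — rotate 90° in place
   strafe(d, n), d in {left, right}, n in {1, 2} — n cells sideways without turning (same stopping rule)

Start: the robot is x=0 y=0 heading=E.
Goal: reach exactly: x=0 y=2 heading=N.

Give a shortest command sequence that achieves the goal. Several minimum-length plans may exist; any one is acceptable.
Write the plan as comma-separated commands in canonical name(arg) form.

begin: x=0 y=0 heading=E
1. strafe(left, 2) → x=0 y=2 heading=E
2. turn(left) → x=0 y=2 heading=N
no 1-step plan works, so 2 is optimal.

strafe(left, 2), turn(left)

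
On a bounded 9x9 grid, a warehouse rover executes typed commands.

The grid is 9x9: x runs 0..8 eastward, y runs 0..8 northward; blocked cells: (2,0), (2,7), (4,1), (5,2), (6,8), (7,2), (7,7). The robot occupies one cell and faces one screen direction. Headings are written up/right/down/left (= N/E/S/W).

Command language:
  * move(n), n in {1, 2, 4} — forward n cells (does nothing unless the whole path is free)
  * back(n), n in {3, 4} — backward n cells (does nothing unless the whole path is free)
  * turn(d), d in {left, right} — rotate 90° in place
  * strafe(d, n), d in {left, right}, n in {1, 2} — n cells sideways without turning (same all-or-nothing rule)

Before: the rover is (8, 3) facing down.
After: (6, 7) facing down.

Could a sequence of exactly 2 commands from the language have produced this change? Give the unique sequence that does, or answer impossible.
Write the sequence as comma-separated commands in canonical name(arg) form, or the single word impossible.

strafe(right, 2), back(4)

key: heading stays S — no command in the sequence turns
t0: (8, 3) facing down
1. strafe(right, 2) → (6, 3) facing down
2. back(4) → (6, 7) facing down
all 121 alternatives checked — unique.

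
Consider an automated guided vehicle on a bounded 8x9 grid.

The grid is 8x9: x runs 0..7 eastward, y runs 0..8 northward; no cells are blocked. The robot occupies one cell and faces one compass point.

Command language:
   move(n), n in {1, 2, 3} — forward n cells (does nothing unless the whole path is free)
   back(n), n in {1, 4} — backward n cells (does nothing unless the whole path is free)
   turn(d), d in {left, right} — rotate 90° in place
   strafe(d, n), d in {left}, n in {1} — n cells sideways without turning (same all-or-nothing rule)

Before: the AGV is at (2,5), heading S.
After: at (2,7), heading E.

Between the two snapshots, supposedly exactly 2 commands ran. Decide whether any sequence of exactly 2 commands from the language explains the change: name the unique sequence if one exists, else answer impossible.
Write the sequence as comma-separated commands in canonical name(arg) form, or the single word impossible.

impossible

no 2-step route produces this change.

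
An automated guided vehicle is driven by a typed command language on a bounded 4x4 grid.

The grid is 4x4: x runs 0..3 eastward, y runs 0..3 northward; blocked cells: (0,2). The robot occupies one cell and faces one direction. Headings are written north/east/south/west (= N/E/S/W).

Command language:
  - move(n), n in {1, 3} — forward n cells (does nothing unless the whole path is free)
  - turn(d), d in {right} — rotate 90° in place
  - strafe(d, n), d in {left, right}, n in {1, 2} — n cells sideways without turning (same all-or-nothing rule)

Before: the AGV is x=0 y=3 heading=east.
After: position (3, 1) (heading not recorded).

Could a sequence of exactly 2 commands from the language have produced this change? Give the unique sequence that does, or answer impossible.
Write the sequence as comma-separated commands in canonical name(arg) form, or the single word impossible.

key: order matters: swapping move(3) and strafe(right, 2) lands elsewhere
t0: x=0 y=3 heading=east
1. move(3) → x=3 y=3 heading=east
2. strafe(right, 2) → x=3 y=1 heading=east
no other 2-command option fits: unique.

move(3), strafe(right, 2)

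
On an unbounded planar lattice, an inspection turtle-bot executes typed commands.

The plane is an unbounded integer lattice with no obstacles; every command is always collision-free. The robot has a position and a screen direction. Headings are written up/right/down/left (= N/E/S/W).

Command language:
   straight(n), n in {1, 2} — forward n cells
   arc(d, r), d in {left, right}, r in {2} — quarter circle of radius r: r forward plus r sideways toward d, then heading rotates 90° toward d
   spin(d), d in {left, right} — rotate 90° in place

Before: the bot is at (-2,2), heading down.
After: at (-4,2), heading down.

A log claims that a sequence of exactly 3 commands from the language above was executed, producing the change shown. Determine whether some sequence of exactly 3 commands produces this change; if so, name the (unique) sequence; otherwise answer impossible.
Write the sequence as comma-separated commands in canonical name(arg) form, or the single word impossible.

spin(right), straight(2), spin(left)

key: heading stays S — rotations cancel among the 3 commands
start: at (-2,2), heading down
1. spin(right) → at (-2,2), heading left
2. straight(2) → at (-4,2), heading left
3. spin(left) → at (-4,2), heading down
all 216 alternatives checked — unique.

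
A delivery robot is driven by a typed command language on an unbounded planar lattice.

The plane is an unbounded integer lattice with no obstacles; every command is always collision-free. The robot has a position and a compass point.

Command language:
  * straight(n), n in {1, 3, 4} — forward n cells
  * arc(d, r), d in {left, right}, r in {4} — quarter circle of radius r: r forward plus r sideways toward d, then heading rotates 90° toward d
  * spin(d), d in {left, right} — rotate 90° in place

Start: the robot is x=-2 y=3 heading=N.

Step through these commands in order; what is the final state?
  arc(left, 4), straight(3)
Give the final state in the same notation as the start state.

t0: x=-2 y=3 heading=N
step 1 (arc(left, 4)): x=-6 y=7 heading=W
step 2 (straight(3)): x=-9 y=7 heading=W

x=-9 y=7 heading=W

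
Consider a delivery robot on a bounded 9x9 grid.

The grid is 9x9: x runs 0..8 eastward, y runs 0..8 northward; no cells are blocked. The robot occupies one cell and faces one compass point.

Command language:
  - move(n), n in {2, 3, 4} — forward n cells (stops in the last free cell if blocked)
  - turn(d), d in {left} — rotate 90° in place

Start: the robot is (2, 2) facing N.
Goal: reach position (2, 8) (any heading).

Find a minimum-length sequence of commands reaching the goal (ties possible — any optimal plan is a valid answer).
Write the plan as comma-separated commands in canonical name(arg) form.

move(4), move(4)

start: (2, 2) facing N
step 1 (move(4)): (2, 6) facing N
step 2 (move(4)): (2, 8) facing N
nothing shorter than 2 reaches the goal.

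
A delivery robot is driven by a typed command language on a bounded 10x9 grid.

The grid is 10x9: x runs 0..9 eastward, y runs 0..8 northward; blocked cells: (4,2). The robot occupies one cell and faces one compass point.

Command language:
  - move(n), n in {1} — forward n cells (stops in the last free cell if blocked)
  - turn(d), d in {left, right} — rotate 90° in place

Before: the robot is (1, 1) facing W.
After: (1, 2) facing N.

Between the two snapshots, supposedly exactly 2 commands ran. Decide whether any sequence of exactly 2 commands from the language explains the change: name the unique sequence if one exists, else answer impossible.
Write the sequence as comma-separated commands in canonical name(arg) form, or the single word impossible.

turn(right), move(1)

key: order matters: swapping turn(right) and move(1) lands elsewhere
begin: (1, 1) facing W
step 1 (turn(right)): (1, 1) facing N
step 2 (move(1)): (1, 2) facing N
all 9 alternatives checked — unique.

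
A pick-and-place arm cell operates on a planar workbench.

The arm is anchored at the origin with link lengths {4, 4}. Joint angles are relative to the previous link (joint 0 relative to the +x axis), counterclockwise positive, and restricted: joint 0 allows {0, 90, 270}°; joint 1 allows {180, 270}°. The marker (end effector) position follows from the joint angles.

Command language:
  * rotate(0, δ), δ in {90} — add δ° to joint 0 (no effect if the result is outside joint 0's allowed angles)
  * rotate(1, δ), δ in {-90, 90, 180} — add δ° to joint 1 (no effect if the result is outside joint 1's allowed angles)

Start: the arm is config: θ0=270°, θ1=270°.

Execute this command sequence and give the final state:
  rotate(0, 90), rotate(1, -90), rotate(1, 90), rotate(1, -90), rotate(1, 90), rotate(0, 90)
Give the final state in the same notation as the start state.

config: θ0=90°, θ1=270°

begin: config: θ0=270°, θ1=270°
1. rotate(0, 90) → config: θ0=0°, θ1=270°
2. rotate(1, -90) → config: θ0=0°, θ1=180°
3. rotate(1, 90) → config: θ0=0°, θ1=270°
4. rotate(1, -90) → config: θ0=0°, θ1=180°
5. rotate(1, 90) → config: θ0=0°, θ1=270°
6. rotate(0, 90) → config: θ0=90°, θ1=270°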